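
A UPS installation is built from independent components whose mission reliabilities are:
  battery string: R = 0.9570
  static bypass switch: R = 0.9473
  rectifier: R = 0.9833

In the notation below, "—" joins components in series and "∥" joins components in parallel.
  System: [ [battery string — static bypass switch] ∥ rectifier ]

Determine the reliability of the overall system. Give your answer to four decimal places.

Series (battery string and static bypass switch): 0.957000 × 0.947300 = 0.906566
Parallel ([0.906566] and rectifier): 1 − (1 − 0.906566)(1 − 0.983300) = 0.9984

0.9984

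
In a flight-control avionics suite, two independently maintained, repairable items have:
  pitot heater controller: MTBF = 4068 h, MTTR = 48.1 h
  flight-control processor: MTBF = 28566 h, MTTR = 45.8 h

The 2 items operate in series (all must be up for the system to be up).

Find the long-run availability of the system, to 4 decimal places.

A(pitot heater controller) = MTBF/(MTBF+MTTR) = 4068/(4068+48.1) = 0.988314
A(flight-control processor) = MTBF/(MTBF+MTTR) = 28566/(28566+45.8) = 0.998399
Series availability: 0.988314 × 0.998399 = 0.9867

0.9867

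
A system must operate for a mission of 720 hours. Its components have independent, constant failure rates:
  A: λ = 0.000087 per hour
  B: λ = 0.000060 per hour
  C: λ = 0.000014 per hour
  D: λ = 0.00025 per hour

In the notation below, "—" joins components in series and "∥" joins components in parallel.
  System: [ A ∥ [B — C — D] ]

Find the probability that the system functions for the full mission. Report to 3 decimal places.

0.987

R(A) = exp(−0.000087 × 720) = 0.93928
R(B) = exp(−0.000060 × 720) = 0.95772
R(C) = exp(−0.000014 × 720) = 0.98997
R(D) = exp(−0.00025 × 720) = 0.83527
Series (B, C, and D): 0.95772 × 0.98997 × 0.83527 = 0.79193
Parallel (A and [0.79193]): 1 − (1 − 0.93928)(1 − 0.79193) = 0.987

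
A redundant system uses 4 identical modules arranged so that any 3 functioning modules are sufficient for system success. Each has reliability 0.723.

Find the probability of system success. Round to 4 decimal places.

R = Σ_{i=3}^{4} C(4,i) p^i (1−p)^{4−i} with p = 0.723
C(4,3)·0.723^3·0.277^1 = 0.418750
C(4,4)·0.723^4·0.277^0 = 0.273246
Sum = 0.6920

0.6920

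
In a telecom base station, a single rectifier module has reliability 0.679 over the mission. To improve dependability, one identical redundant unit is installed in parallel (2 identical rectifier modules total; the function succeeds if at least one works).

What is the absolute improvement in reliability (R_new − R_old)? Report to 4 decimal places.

R_before = 0.679
R_after = 1 − (1 − 0.679)^2 = 0.8970
ΔR = 0.8970 − 0.679 = 0.2180

0.2180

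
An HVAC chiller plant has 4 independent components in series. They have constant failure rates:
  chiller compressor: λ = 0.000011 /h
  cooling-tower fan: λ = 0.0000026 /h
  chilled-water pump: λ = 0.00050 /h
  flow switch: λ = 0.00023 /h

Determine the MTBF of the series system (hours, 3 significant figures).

1340

Series of exponential components: λ_sys = Σ λ_i
λ_sys = 0.000011 + 0.0000026 + 0.00050 + 0.00023 = 7.4360e-04 /h
MTBF = 1 / λ_sys = 1340 h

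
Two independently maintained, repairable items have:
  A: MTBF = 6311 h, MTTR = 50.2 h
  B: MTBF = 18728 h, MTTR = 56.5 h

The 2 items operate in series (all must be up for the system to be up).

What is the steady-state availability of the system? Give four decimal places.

A(A) = MTBF/(MTBF+MTTR) = 6311/(6311+50.2) = 0.992108
A(B) = MTBF/(MTBF+MTTR) = 18728/(18728+56.5) = 0.996992
Series availability: 0.992108 × 0.996992 = 0.9891

0.9891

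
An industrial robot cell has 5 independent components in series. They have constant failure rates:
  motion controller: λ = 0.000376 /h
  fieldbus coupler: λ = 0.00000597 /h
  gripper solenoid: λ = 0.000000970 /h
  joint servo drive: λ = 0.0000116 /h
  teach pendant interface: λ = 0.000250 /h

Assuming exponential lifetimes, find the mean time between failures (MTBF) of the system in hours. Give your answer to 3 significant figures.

1550

Series of exponential components: λ_sys = Σ λ_i
λ_sys = 0.000376 + 0.00000597 + 0.000000970 + 0.0000116 + 0.000250 = 6.4454e-04 /h
MTBF = 1 / λ_sys = 1550 h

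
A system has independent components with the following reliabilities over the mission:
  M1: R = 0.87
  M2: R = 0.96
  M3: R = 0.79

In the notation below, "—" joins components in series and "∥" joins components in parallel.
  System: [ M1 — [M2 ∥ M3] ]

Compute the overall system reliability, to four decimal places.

0.8627

Parallel (M2 and M3): 1 − (1 − 0.960000)(1 − 0.790000) = 0.991600
Series (M1 and [0.991600]): 0.870000 × 0.991600 = 0.8627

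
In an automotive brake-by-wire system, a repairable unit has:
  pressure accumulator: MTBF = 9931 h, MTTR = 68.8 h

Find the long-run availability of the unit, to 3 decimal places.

A(pressure accumulator) = MTBF/(MTBF+MTTR) = 9931/(9931+68.8) = 0.993

0.993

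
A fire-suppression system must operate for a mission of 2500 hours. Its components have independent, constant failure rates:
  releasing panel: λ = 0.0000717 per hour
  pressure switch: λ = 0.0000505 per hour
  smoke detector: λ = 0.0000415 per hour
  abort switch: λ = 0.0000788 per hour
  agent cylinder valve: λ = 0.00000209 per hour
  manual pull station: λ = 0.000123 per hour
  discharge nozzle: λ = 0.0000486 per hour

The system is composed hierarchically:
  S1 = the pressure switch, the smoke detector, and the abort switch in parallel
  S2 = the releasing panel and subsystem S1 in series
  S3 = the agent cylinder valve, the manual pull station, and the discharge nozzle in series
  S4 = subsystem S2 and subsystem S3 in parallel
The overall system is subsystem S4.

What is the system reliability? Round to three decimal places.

0.942

R(releasing panel) = exp(−0.0000717 × 2500) = 0.83590
R(pressure switch) = exp(−0.0000505 × 2500) = 0.88139
R(smoke detector) = exp(−0.0000415 × 2500) = 0.90145
R(abort switch) = exp(−0.0000788 × 2500) = 0.82119
R(agent cylinder valve) = exp(−0.00000209 × 2500) = 0.99479
R(manual pull station) = exp(−0.000123 × 2500) = 0.73528
R(discharge nozzle) = exp(−0.0000486 × 2500) = 0.88559
Parallel (pressure switch, smoke detector, and abort switch): 1 − (1 − 0.88139)(1 − 0.90145)(1 − 0.82119) = 0.99791
Series (releasing panel and [0.99791]): 0.83590 × 0.99791 = 0.83415
Series (agent cylinder valve, manual pull station, and discharge nozzle): 0.99479 × 0.73528 × 0.88559 = 0.64776
Parallel ([0.83415] and [0.64776]): 1 − (1 − 0.83415)(1 − 0.64776) = 0.942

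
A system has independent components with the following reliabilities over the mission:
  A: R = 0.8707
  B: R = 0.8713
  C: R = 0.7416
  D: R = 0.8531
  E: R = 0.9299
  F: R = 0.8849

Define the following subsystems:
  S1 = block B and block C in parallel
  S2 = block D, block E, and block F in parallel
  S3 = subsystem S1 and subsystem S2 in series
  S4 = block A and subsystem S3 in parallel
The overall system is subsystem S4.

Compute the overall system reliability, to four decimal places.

0.9956

Parallel (B and C): 1 − (1 − 0.871300)(1 − 0.741600) = 0.966744
Parallel (D, E, and F): 1 − (1 − 0.853100)(1 − 0.929900)(1 − 0.884900) = 0.998815
Series ([0.966744] and [0.998815]): 0.966744 × 0.998815 = 0.965598
Parallel (A and [0.965598]): 1 − (1 − 0.870700)(1 − 0.965598) = 0.9956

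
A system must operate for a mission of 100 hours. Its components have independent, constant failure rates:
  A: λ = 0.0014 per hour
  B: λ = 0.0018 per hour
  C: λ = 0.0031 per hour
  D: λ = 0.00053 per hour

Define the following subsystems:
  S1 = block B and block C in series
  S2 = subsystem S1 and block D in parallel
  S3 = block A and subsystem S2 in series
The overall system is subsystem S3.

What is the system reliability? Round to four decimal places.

R(A) = exp(−0.0014 × 100) = 0.869358
R(B) = exp(−0.0018 × 100) = 0.835270
R(C) = exp(−0.0031 × 100) = 0.733447
R(D) = exp(−0.00053 × 100) = 0.948380
Series (B and C): 0.835270 × 0.733447 = 0.612626
Parallel ([0.612626] and D): 1 − (1 − 0.612626)(1 − 0.948380) = 0.980004
Series (A and [0.980004]): 0.869358 × 0.980004 = 0.8520

0.8520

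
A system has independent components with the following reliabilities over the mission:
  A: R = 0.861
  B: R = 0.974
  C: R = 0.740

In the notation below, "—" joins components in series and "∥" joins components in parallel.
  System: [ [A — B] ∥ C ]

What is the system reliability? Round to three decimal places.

0.958

Series (A and B): 0.86100 × 0.97400 = 0.83861
Parallel ([0.83861] and C): 1 − (1 − 0.83861)(1 − 0.74000) = 0.958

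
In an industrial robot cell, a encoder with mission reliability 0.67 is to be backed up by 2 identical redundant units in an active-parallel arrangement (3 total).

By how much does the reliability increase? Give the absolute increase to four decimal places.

0.2941

R_before = 0.67
R_after = 1 − (1 − 0.67)^3 = 0.9641
ΔR = 0.9641 − 0.67 = 0.2941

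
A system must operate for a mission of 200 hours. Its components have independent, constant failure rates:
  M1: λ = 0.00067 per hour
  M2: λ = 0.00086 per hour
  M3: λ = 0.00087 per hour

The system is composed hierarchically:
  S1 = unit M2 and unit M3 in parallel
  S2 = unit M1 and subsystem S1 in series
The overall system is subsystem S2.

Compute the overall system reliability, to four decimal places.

0.8525

R(M1) = exp(−0.00067 × 200) = 0.874590
R(M2) = exp(−0.00086 × 200) = 0.841979
R(M3) = exp(−0.00087 × 200) = 0.840297
Parallel (M2 and M3): 1 − (1 − 0.841979)(1 − 0.840297) = 0.974764
Series (M1 and [0.974764]): 0.874590 × 0.974764 = 0.8525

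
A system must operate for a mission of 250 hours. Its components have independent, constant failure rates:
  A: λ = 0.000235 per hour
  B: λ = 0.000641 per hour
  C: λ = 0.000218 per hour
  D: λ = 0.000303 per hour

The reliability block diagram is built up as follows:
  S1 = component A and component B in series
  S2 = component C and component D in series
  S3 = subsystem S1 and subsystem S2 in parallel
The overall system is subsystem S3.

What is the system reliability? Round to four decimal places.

R(A) = exp(−0.000235 × 250) = 0.942942
R(B) = exp(−0.000641 × 250) = 0.851931
R(C) = exp(−0.000218 × 250) = 0.946959
R(D) = exp(−0.000303 × 250) = 0.927048
Series (A and B): 0.942942 × 0.851931 = 0.803322
Series (C and D): 0.946959 × 0.927048 = 0.877876
Parallel ([0.803322] and [0.877876]): 1 − (1 − 0.803322)(1 − 0.877876) = 0.9760

0.9760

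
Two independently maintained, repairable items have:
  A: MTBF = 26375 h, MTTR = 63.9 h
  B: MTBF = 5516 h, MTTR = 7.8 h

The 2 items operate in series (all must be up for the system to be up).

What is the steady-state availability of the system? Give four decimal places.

0.9962

A(A) = MTBF/(MTBF+MTTR) = 26375/(26375+63.9) = 0.997583
A(B) = MTBF/(MTBF+MTTR) = 5516/(5516+7.8) = 0.998588
Series availability: 0.997583 × 0.998588 = 0.9962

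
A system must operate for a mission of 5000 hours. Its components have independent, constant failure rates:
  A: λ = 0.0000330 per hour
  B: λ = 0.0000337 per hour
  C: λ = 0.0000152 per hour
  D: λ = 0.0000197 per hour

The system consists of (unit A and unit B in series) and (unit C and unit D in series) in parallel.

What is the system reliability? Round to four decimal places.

0.9546

R(A) = exp(−0.0000330 × 5000) = 0.847894
R(B) = exp(−0.0000337 × 5000) = 0.844931
R(C) = exp(−0.0000152 × 5000) = 0.926816
R(D) = exp(−0.0000197 × 5000) = 0.906196
Series (A and B): 0.847894 × 0.844931 = 0.716412
Series (C and D): 0.926816 × 0.906196 = 0.839877
Parallel ([0.716412] and [0.839877]): 1 − (1 − 0.716412)(1 − 0.839877) = 0.9546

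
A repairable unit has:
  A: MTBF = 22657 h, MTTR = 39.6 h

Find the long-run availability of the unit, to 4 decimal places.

A(A) = MTBF/(MTBF+MTTR) = 22657/(22657+39.6) = 0.9983

0.9983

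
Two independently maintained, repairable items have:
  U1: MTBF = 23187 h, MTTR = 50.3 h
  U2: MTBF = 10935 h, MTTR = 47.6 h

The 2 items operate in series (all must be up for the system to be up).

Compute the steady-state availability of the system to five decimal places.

A(U1) = MTBF/(MTBF+MTTR) = 23187/(23187+50.3) = 0.997835
A(U2) = MTBF/(MTBF+MTTR) = 10935/(10935+47.6) = 0.995666
Series availability: 0.997835 × 0.995666 = 0.99351

0.99351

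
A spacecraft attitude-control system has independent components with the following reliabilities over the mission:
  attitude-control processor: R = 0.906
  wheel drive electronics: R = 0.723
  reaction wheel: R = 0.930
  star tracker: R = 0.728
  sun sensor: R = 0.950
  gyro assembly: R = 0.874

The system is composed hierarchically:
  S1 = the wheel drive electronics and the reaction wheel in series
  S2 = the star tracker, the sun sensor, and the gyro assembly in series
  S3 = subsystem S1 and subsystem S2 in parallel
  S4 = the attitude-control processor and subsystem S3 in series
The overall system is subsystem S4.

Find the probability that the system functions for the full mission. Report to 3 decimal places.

0.789

Series (wheel drive electronics and reaction wheel): 0.72300 × 0.93000 = 0.67239
Series (star tracker, sun sensor, and gyro assembly): 0.72800 × 0.95000 × 0.87400 = 0.60446
Parallel ([0.67239] and [0.60446]): 1 − (1 − 0.67239)(1 − 0.60446) = 0.87042
Series (attitude-control processor and [0.87042]): 0.90600 × 0.87042 = 0.789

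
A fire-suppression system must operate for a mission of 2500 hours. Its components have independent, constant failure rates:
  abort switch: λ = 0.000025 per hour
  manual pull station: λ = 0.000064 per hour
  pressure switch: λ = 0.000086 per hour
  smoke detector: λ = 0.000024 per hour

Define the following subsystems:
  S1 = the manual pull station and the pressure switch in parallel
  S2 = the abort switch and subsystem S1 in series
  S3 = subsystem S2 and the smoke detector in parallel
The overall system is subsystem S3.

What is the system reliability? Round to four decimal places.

R(abort switch) = exp(−0.000025 × 2500) = 0.939413
R(manual pull station) = exp(−0.000064 × 2500) = 0.852144
R(pressure switch) = exp(−0.000086 × 2500) = 0.806541
R(smoke detector) = exp(−0.000024 × 2500) = 0.941765
Parallel (manual pull station and pressure switch): 1 − (1 − 0.852144)(1 − 0.806541) = 0.971396
Series (abort switch and [0.971396]): 0.939413 × 0.971396 = 0.912542
Parallel ([0.912542] and smoke detector): 1 − (1 − 0.912542)(1 − 0.941765) = 0.9949

0.9949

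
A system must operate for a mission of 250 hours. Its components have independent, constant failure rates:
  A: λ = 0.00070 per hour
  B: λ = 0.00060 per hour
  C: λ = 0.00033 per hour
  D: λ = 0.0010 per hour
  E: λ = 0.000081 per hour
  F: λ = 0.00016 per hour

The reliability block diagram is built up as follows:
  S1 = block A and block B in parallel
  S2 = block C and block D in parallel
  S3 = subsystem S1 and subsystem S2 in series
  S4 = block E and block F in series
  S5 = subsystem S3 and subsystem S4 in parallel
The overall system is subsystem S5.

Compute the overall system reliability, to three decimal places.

0.998

R(A) = exp(−0.00070 × 250) = 0.83946
R(B) = exp(−0.00060 × 250) = 0.86071
R(C) = exp(−0.00033 × 250) = 0.92081
R(D) = exp(−0.0010 × 250) = 0.77880
R(E) = exp(−0.000081 × 250) = 0.97995
R(F) = exp(−0.00016 × 250) = 0.96079
Parallel (A and B): 1 − (1 − 0.83946)(1 − 0.86071) = 0.97764
Parallel (C and D): 1 − (1 − 0.92081)(1 − 0.77880) = 0.98248
Series ([0.97764] and [0.98248]): 0.97764 × 0.98248 = 0.96051
Series (E and F): 0.97995 × 0.96079 = 0.94153
Parallel ([0.96051] and [0.94153]): 1 − (1 − 0.96051)(1 − 0.94153) = 0.998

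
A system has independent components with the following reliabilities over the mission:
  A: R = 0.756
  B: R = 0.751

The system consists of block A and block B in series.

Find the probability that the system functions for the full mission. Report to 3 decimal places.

Series (A and B): 0.75600 × 0.75100 = 0.568

0.568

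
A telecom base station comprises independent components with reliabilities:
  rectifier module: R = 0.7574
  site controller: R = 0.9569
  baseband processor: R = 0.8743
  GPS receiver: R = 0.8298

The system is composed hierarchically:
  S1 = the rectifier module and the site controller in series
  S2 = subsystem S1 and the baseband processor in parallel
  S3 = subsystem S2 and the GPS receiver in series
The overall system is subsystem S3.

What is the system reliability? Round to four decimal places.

0.8011

Series (rectifier module and site controller): 0.757400 × 0.956900 = 0.724756
Parallel ([0.724756] and baseband processor): 1 − (1 − 0.724756)(1 − 0.874300) = 0.965402
Series ([0.965402] and GPS receiver): 0.965402 × 0.829800 = 0.8011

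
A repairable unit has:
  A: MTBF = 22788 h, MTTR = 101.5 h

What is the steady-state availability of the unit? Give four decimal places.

A(A) = MTBF/(MTBF+MTTR) = 22788/(22788+101.5) = 0.9956

0.9956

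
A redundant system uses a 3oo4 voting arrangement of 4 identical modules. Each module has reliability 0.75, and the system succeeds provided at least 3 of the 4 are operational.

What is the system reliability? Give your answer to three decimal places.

R = Σ_{i=3}^{4} C(4,i) p^i (1−p)^{4−i} with p = 0.75
C(4,3)·0.75^3·0.25^1 = 0.42188
C(4,4)·0.75^4·0.25^0 = 0.31641
Sum = 0.738

0.738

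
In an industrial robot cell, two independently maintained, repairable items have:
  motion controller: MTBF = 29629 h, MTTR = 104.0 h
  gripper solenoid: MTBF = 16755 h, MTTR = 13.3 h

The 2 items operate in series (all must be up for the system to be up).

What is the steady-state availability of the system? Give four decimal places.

A(motion controller) = MTBF/(MTBF+MTTR) = 29629/(29629+104.0) = 0.996502
A(gripper solenoid) = MTBF/(MTBF+MTTR) = 16755/(16755+13.3) = 0.999207
Series availability: 0.996502 × 0.999207 = 0.9957

0.9957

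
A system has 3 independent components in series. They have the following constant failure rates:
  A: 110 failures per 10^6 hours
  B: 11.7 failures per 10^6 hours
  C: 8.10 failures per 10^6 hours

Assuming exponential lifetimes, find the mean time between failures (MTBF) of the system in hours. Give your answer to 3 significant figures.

7700

Series of exponential components: λ_sys = Σ λ_i
λ_sys = 0.000110 + 0.0000117 + 0.00000810 = 1.2980e-04 /h
MTBF = 1 / λ_sys = 7700 h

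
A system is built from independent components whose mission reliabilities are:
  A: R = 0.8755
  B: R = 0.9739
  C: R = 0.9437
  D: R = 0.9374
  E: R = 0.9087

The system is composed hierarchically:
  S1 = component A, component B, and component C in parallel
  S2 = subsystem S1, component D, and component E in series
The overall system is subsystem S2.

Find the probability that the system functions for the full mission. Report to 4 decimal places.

Parallel (A, B, and C): 1 − (1 − 0.875500)(1 − 0.973900)(1 − 0.943700) = 0.999817
Series ([0.999817], D, and E): 0.999817 × 0.937400 × 0.908700 = 0.8517

0.8517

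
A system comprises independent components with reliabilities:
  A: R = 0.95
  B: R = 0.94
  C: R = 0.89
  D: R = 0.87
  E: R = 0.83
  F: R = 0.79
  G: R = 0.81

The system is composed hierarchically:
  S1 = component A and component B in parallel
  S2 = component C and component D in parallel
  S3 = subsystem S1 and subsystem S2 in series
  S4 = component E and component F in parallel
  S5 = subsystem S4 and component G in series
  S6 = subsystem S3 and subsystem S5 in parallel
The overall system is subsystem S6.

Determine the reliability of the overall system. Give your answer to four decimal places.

0.9962

Parallel (A and B): 1 − (1 − 0.950000)(1 − 0.940000) = 0.997000
Parallel (C and D): 1 − (1 − 0.890000)(1 − 0.870000) = 0.985700
Series ([0.997000] and [0.985700]): 0.997000 × 0.985700 = 0.982743
Parallel (E and F): 1 − (1 − 0.830000)(1 − 0.790000) = 0.964300
Series ([0.964300] and G): 0.964300 × 0.810000 = 0.781083
Parallel ([0.982743] and [0.781083]): 1 − (1 − 0.982743)(1 − 0.781083) = 0.9962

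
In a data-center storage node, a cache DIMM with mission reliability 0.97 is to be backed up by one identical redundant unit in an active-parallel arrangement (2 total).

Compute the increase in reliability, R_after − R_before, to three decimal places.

0.029

R_before = 0.97
R_after = 1 − (1 − 0.97)^2 = 0.999
ΔR = 0.999 − 0.97 = 0.029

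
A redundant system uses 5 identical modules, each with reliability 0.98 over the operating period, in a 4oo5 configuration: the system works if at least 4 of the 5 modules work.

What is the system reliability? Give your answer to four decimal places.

0.9962

R = Σ_{i=4}^{5} C(5,i) p^i (1−p)^{5−i} with p = 0.98
C(5,4)·0.98^4·0.02^1 = 0.092237
C(5,5)·0.98^5·0.02^0 = 0.903921
Sum = 0.9962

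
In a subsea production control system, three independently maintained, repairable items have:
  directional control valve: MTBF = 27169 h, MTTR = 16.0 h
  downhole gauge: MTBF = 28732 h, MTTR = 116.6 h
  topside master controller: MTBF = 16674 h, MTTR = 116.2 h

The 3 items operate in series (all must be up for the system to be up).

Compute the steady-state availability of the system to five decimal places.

A(directional control valve) = MTBF/(MTBF+MTTR) = 27169/(27169+16.0) = 0.999411
A(downhole gauge) = MTBF/(MTBF+MTTR) = 28732/(28732+116.6) = 0.995958
A(topside master controller) = MTBF/(MTBF+MTTR) = 16674/(16674+116.2) = 0.993079
Series availability: 0.999411 × 0.995958 × 0.993079 = 0.98848

0.98848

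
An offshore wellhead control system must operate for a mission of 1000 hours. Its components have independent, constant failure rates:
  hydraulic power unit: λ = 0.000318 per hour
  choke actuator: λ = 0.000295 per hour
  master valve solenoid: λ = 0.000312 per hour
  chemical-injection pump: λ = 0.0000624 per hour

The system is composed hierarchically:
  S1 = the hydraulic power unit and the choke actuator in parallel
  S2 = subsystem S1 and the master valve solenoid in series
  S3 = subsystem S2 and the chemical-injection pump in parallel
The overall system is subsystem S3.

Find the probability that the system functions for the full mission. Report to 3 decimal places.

R(hydraulic power unit) = exp(−0.000318 × 1000) = 0.72760
R(choke actuator) = exp(−0.000295 × 1000) = 0.74453
R(master valve solenoid) = exp(−0.000312 × 1000) = 0.73198
R(chemical-injection pump) = exp(−0.0000624 × 1000) = 0.93951
Parallel (hydraulic power unit and choke actuator): 1 − (1 − 0.72760)(1 − 0.74453) = 0.93041
Series ([0.93041] and master valve solenoid): 0.93041 × 0.73198 = 0.68104
Parallel ([0.68104] and chemical-injection pump): 1 − (1 − 0.68104)(1 − 0.93951) = 0.981

0.981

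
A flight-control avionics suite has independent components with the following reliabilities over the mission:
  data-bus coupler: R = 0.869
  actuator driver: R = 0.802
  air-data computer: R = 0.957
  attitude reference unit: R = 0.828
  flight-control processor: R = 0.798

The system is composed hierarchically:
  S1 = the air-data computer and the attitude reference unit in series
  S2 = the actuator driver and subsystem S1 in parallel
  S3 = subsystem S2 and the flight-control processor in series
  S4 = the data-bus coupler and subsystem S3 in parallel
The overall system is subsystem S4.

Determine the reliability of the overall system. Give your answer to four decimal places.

Series (air-data computer and attitude reference unit): 0.957000 × 0.828000 = 0.792396
Parallel (actuator driver and [0.792396]): 1 − (1 − 0.802000)(1 − 0.792396) = 0.958894
Series ([0.958894] and flight-control processor): 0.958894 × 0.798000 = 0.765197
Parallel (data-bus coupler and [0.765197]): 1 − (1 − 0.869000)(1 − 0.765197) = 0.9692

0.9692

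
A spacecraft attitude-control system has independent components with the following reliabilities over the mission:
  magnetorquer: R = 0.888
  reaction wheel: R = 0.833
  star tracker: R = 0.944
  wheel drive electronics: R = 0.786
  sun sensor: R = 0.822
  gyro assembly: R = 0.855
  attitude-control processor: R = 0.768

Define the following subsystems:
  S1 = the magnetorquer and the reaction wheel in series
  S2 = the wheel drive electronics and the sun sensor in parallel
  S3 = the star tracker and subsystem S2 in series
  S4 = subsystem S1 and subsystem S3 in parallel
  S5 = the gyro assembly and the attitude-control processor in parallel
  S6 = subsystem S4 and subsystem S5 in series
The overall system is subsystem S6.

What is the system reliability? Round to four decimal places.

0.9432

Series (magnetorquer and reaction wheel): 0.888000 × 0.833000 = 0.739704
Parallel (wheel drive electronics and sun sensor): 1 − (1 − 0.786000)(1 − 0.822000) = 0.961908
Series (star tracker and [0.961908]): 0.944000 × 0.961908 = 0.908041
Parallel ([0.739704] and [0.908041]): 1 − (1 − 0.739704)(1 − 0.908041) = 0.976063
Parallel (gyro assembly and attitude-control processor): 1 − (1 − 0.855000)(1 − 0.768000) = 0.966360
Series ([0.976063] and [0.966360]): 0.976063 × 0.966360 = 0.9432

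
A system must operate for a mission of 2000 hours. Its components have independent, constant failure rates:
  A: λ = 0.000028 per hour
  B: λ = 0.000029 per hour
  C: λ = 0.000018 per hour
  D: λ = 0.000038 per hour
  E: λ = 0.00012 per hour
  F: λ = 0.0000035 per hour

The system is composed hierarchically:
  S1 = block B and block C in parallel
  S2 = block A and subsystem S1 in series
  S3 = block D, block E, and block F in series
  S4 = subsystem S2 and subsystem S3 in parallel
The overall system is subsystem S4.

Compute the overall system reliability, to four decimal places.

R(A) = exp(−0.000028 × 2000) = 0.945539
R(B) = exp(−0.000029 × 2000) = 0.943650
R(C) = exp(−0.000018 × 2000) = 0.964640
R(D) = exp(−0.000038 × 2000) = 0.926816
R(E) = exp(−0.00012 × 2000) = 0.786628
R(F) = exp(−0.0000035 × 2000) = 0.993024
Parallel (B and C): 1 − (1 − 0.943650)(1 − 0.964640) = 0.998007
Series (A and [0.998007]): 0.945539 × 0.998007 = 0.943655
Series (D, E, and F): 0.926816 × 0.786628 × 0.993024 = 0.723973
Parallel ([0.943655] and [0.723973]): 1 − (1 − 0.943655)(1 − 0.723973) = 0.9844

0.9844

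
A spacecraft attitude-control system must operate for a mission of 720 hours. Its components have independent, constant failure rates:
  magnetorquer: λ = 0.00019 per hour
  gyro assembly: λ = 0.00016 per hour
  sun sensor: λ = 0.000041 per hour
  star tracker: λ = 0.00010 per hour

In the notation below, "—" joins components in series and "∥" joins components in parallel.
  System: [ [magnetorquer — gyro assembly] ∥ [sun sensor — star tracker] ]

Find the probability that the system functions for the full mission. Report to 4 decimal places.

0.9785

R(magnetorquer) = exp(−0.00019 × 720) = 0.872145
R(gyro assembly) = exp(−0.00016 × 720) = 0.891188
R(sun sensor) = exp(−0.000041 × 720) = 0.970911
R(star tracker) = exp(−0.00010 × 720) = 0.930531
Series (magnetorquer and gyro assembly): 0.872145 × 0.891188 = 0.777245
Series (sun sensor and star tracker): 0.970911 × 0.930531 = 0.903463
Parallel ([0.777245] and [0.903463]): 1 − (1 − 0.777245)(1 − 0.903463) = 0.9785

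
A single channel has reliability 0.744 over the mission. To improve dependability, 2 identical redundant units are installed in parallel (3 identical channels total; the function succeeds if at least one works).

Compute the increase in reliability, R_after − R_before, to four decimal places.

R_before = 0.744
R_after = 1 − (1 − 0.744)^3 = 0.9832
ΔR = 0.9832 − 0.744 = 0.2392

0.2392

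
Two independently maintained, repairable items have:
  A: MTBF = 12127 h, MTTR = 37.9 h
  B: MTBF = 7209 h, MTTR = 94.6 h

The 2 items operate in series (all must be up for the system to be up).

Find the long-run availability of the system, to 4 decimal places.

0.9840

A(A) = MTBF/(MTBF+MTTR) = 12127/(12127+37.9) = 0.996884
A(B) = MTBF/(MTBF+MTTR) = 7209/(7209+94.6) = 0.987047
Series availability: 0.996884 × 0.987047 = 0.9840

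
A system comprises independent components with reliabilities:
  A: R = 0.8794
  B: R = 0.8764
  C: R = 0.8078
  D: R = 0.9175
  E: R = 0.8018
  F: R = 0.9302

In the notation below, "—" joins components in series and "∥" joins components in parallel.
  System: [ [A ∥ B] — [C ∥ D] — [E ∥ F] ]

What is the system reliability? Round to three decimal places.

0.956

Parallel (A and B): 1 − (1 − 0.87940)(1 − 0.87640) = 0.98509
Parallel (C and D): 1 − (1 − 0.80780)(1 − 0.91750) = 0.98414
Parallel (E and F): 1 − (1 − 0.80180)(1 − 0.93020) = 0.98617
Series ([0.98509], [0.98414], and [0.98617]): 0.98509 × 0.98414 × 0.98617 = 0.956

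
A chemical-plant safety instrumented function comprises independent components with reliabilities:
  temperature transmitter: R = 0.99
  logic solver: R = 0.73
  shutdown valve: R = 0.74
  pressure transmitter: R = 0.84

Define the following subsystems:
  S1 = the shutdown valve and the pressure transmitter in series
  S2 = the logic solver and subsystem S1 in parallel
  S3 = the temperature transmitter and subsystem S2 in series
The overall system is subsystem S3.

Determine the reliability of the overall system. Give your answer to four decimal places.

0.8889

Series (shutdown valve and pressure transmitter): 0.740000 × 0.840000 = 0.621600
Parallel (logic solver and [0.621600]): 1 − (1 − 0.730000)(1 − 0.621600) = 0.897832
Series (temperature transmitter and [0.897832]): 0.990000 × 0.897832 = 0.8889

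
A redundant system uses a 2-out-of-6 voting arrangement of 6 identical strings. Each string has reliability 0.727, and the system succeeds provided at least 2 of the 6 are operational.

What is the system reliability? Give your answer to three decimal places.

R = Σ_{i=2}^{6} C(6,i) p^i (1−p)^{6−i} with p = 0.727
C(6,2)·0.727^2·0.273^4 = 0.04404
C(6,3)·0.727^3·0.273^3 = 0.15636
C(6,4)·0.727^4·0.273^2 = 0.31229
C(6,5)·0.727^5·0.273^1 = 0.33265
C(6,6)·0.727^6·0.273^0 = 0.14764
Sum = 0.993

0.993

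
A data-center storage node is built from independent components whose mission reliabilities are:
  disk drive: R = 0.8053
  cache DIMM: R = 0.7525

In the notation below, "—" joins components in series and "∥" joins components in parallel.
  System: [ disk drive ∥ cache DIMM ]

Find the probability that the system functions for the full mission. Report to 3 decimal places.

0.952

Parallel (disk drive and cache DIMM): 1 − (1 − 0.80530)(1 − 0.75250) = 0.952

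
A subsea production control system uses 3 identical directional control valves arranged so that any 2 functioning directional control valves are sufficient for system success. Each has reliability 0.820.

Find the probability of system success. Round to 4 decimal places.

R = Σ_{i=2}^{3} C(3,i) p^i (1−p)^{3−i} with p = 0.820
C(3,2)·0.820^2·0.180^1 = 0.363096
C(3,3)·0.820^3·0.180^0 = 0.551368
Sum = 0.9145

0.9145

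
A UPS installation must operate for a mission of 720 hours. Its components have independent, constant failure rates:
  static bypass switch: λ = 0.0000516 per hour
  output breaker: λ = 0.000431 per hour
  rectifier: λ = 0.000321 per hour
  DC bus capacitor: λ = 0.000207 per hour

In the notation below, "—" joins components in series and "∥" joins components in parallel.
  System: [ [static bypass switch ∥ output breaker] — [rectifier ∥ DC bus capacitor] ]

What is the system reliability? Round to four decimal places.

R(static bypass switch) = exp(−0.0000516 × 720) = 0.963530
R(output breaker) = exp(−0.000431 × 720) = 0.733212
R(rectifier) = exp(−0.000321 × 720) = 0.793644
R(DC bus capacitor) = exp(−0.000207 × 720) = 0.861535
Parallel (static bypass switch and output breaker): 1 − (1 − 0.963530)(1 − 0.733212) = 0.990270
Parallel (rectifier and DC bus capacitor): 1 − (1 − 0.793644)(1 − 0.861535) = 0.971427
Series ([0.990270] and [0.971427]): 0.990270 × 0.971427 = 0.9620

0.9620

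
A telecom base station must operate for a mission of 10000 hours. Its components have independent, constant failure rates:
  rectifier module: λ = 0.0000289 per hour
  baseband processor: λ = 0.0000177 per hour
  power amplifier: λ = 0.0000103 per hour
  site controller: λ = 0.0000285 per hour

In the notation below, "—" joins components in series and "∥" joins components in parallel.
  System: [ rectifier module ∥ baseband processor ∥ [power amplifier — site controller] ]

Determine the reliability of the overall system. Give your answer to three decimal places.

0.987

R(rectifier module) = exp(−0.0000289 × 10000) = 0.74901
R(baseband processor) = exp(−0.0000177 × 10000) = 0.83778
R(power amplifier) = exp(−0.0000103 × 10000) = 0.90213
R(site controller) = exp(−0.0000285 × 10000) = 0.75201
Series (power amplifier and site controller): 0.90213 × 0.75201 = 0.67841
Parallel (rectifier module, baseband processor, and [0.67841]): 1 − (1 − 0.74901)(1 − 0.83778)(1 − 0.67841) = 0.987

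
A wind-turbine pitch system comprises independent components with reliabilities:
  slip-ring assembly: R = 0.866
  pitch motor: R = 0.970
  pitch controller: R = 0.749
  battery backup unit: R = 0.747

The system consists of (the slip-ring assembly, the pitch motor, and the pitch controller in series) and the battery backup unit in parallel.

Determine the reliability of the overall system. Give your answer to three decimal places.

0.906

Series (slip-ring assembly, pitch motor, and pitch controller): 0.86600 × 0.97000 × 0.74900 = 0.62917
Parallel ([0.62917] and battery backup unit): 1 − (1 − 0.62917)(1 − 0.74700) = 0.906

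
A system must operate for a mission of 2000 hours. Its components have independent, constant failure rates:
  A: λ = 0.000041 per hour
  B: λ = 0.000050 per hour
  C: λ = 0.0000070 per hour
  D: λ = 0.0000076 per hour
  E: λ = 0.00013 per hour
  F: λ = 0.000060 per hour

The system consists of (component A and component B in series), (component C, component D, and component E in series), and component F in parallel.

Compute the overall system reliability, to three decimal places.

0.995

R(A) = exp(−0.000041 × 2000) = 0.92127
R(B) = exp(−0.000050 × 2000) = 0.90484
R(C) = exp(−0.0000070 × 2000) = 0.98610
R(D) = exp(−0.0000076 × 2000) = 0.98491
R(E) = exp(−0.00013 × 2000) = 0.77105
R(F) = exp(−0.000060 × 2000) = 0.88692
Series (A and B): 0.92127 × 0.90484 = 0.83360
Series (C, D, and E): 0.98610 × 0.98491 × 0.77105 = 0.74886
Parallel ([0.83360], [0.74886], and F): 1 − (1 − 0.83360)(1 − 0.74886)(1 − 0.88692) = 0.995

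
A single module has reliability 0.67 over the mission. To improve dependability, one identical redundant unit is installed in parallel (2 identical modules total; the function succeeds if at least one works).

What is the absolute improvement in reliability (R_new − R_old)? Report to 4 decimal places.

0.2211

R_before = 0.67
R_after = 1 − (1 − 0.67)^2 = 0.8911
ΔR = 0.8911 − 0.67 = 0.2211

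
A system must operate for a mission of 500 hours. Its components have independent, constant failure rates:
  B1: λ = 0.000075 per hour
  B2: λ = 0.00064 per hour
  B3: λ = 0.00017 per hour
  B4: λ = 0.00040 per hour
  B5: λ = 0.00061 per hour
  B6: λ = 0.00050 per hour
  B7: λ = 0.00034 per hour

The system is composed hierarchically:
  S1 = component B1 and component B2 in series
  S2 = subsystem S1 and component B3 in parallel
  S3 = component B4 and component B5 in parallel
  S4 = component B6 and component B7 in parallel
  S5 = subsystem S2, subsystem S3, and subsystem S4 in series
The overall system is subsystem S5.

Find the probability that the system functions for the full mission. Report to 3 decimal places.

0.897

R(B1) = exp(−0.000075 × 500) = 0.96319
R(B2) = exp(−0.00064 × 500) = 0.72615
R(B3) = exp(−0.00017 × 500) = 0.91851
R(B4) = exp(−0.00040 × 500) = 0.81873
R(B5) = exp(−0.00061 × 500) = 0.73712
R(B6) = exp(−0.00050 × 500) = 0.77880
R(B7) = exp(−0.00034 × 500) = 0.84366
Series (B1 and B2): 0.96319 × 0.72615 = 0.69942
Parallel ([0.69942] and B3): 1 − (1 − 0.69942)(1 − 0.91851) = 0.97551
Parallel (B4 and B5): 1 − (1 − 0.81873)(1 − 0.73712) = 0.95235
Parallel (B6 and B7): 1 − (1 − 0.77880)(1 − 0.84366) = 0.96542
Series ([0.97551], [0.95235], and [0.96542]): 0.97551 × 0.95235 × 0.96542 = 0.897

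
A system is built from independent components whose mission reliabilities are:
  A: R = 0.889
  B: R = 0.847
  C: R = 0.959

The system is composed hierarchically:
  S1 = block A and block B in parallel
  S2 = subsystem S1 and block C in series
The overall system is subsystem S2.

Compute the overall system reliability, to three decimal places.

0.943

Parallel (A and B): 1 − (1 − 0.88900)(1 − 0.84700) = 0.98302
Series ([0.98302] and C): 0.98302 × 0.95900 = 0.943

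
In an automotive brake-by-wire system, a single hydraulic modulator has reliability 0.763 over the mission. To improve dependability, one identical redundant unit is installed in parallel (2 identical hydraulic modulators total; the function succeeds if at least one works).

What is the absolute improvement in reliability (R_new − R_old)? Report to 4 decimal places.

R_before = 0.763
R_after = 1 − (1 − 0.763)^2 = 0.9438
ΔR = 0.9438 − 0.763 = 0.1808

0.1808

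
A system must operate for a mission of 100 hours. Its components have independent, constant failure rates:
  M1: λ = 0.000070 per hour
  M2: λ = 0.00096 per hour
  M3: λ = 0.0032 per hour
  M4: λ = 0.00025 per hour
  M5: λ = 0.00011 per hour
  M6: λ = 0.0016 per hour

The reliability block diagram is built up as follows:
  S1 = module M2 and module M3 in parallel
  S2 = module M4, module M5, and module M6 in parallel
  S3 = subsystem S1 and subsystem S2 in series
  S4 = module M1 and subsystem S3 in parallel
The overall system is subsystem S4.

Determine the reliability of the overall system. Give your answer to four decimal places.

0.9998

R(M1) = exp(−0.000070 × 100) = 0.993024
R(M2) = exp(−0.00096 × 100) = 0.908464
R(M3) = exp(−0.0032 × 100) = 0.726149
R(M4) = exp(−0.00025 × 100) = 0.975310
R(M5) = exp(−0.00011 × 100) = 0.989060
R(M6) = exp(−0.0016 × 100) = 0.852144
Parallel (M2 and M3): 1 − (1 − 0.908464)(1 − 0.726149) = 0.974933
Parallel (M4, M5, and M6): 1 − (1 − 0.975310)(1 − 0.989060)(1 − 0.852144) = 0.999960
Series ([0.974933] and [0.999960]): 0.974933 × 0.999960 = 0.974894
Parallel (M1 and [0.974894]): 1 − (1 − 0.993024)(1 − 0.974894) = 0.9998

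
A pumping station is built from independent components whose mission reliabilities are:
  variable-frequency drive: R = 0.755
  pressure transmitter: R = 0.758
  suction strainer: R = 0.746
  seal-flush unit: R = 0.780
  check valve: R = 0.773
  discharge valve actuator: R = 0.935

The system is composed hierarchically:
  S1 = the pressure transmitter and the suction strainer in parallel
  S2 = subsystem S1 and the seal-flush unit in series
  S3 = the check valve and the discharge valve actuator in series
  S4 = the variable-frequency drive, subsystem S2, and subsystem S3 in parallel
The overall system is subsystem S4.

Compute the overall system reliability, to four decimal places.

Parallel (pressure transmitter and suction strainer): 1 − (1 − 0.758000)(1 − 0.746000) = 0.938532
Series ([0.938532] and seal-flush unit): 0.938532 × 0.780000 = 0.732055
Series (check valve and discharge valve actuator): 0.773000 × 0.935000 = 0.722755
Parallel (variable-frequency drive, [0.732055], and [0.722755]): 1 − (1 − 0.755000)(1 − 0.732055)(1 − 0.722755) = 0.9818

0.9818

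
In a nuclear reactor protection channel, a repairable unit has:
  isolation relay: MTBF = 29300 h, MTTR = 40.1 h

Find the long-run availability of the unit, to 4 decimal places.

0.9986

A(isolation relay) = MTBF/(MTBF+MTTR) = 29300/(29300+40.1) = 0.9986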